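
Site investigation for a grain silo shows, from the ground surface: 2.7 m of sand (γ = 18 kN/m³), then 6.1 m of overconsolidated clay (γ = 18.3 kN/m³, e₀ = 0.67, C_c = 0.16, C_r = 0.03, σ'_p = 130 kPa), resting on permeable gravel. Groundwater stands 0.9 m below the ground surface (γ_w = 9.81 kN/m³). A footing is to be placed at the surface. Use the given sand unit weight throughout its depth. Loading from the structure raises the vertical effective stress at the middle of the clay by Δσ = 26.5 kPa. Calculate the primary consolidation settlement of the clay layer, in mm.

Mid-depth of clay below the ground surface: z = 2.7 + 6.1/2 = 5.75 m.
Total vertical stress at mid-clay: σ_v = 18×2.7 + 18.3×3.05 = 104.41 kPa.
Pore pressure: u = 9.81×(5.75 − 0.9) = 47.578 kPa.
Initial effective stress: σ'_0 = σ_v − u = 104.41 − 47.578 = 56.832 kPa.
Final effective stress: σ'_f = 56.832 + 26.5 = 83.332 kPa.
σ'_f = 83.332 ≤ σ'_p = 130 kPa, so the clay remains overconsolidated and only the recompression index applies:
S_c = C_r·H/(1+e₀)·log₁₀(σ'_f/σ'_0) = 0.03×6.1/1.67×log₁₀(83.332/56.832)
    = 0.10958 × 0.16622 = 0.01821 m

S_c ≈ 18.2 mm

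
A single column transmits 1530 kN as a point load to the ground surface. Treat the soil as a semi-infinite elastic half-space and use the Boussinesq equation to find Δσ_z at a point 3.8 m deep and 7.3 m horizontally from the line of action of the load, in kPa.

Boussinesq vertical stress below a point load on an elastic half-space:
Δσ_z = 3P/(2πz²) · [1 + (r/z)²]^(−5/2)
r/z = 7.3/3.8 = 1.9211; [1+(r/z)²]^(−5/2) = 0.020988.
Δσ_z = 3×1530/(2π×3.8²) × 0.020988 = 50.59 × 0.020988 = 1.062 kPa

Δσ_z ≈ 1.06 kPa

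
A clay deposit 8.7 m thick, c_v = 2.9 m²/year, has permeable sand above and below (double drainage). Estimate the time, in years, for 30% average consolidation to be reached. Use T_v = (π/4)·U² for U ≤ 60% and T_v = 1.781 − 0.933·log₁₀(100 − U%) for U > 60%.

Drainage path length: H_d = H/2 = 4.35 m (double drainage).
U ≤ 60%: T_v = (π/4)·U² = (π/4)×0.3² = 0.070686.
t = T_v·H_d²/c_v = 0.070686×4.35²/2.9 = 0.4612 years.

t ≈ 0.461 years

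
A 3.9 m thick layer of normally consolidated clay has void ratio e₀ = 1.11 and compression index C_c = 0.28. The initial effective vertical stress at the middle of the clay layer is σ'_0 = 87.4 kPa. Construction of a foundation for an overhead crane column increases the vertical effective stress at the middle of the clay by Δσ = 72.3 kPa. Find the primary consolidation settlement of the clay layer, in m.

S_c ≈ 0.135 m

Final effective stress: σ'_f = σ'_0 + Δσ = 87.4 + 72.3 = 159.7 kPa.
Normally consolidated clay, so the full stress increment lies on the virgin compression line:
S_c = C_c·H/(1+e₀)·log₁₀(σ'_f/σ'_0) = 0.28×3.9/(1+1.11)×log₁₀(159.7/87.4)
    = 0.51754 × 0.26179 = 0.1355 m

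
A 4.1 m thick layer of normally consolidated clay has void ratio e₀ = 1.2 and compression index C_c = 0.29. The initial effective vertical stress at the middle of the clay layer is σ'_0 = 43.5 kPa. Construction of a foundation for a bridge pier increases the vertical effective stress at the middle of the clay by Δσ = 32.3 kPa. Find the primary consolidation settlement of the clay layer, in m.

S_c ≈ 0.13 m

Final effective stress: σ'_f = σ'_0 + Δσ = 43.5 + 32.3 = 75.8 kPa.
Normally consolidated clay, so the full stress increment lies on the virgin compression line:
S_c = C_c·H/(1+e₀)·log₁₀(σ'_f/σ'_0) = 0.29×4.1/(1+1.2)×log₁₀(75.8/43.5)
    = 0.54045 × 0.24118 = 0.1303 m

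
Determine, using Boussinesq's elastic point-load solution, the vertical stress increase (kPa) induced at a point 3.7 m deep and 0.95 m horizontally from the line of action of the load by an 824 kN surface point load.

Boussinesq vertical stress below a point load on an elastic half-space:
Δσ_z = 3P/(2πz²) · [1 + (r/z)²]^(−5/2)
r/z = 0.95/3.7 = 0.25676; [1+(r/z)²]^(−5/2) = 0.85248.
Δσ_z = 3×824/(2π×3.7²) × 0.85248 = 28.739 × 0.85248 = 24.5 kPa

Δσ_z ≈ 24.5 kPa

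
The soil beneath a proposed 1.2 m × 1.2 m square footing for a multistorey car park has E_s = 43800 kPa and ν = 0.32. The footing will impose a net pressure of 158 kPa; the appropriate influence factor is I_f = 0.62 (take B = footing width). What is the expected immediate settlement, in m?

Immediate (elastic) settlement: S_e = q·B·(1−ν²)/E_s · I_f.
S_e = 158 × 1.2 × (1 − 0.32²) / 43800 × 0.62
    = 158 × 1.2 × 0.8976 / 43800 × 0.62
    = 0.002409 m

S_e ≈ 0.00241 m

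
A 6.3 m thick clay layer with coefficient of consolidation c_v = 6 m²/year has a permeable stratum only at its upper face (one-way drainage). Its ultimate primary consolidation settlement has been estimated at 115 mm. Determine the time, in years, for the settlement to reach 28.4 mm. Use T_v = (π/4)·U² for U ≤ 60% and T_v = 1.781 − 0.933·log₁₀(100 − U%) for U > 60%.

Drainage path length: H_d = H = 6.3 m (single drainage).
U = S(t)/S_ult = 28.4/115 = 0.247.
U ≤ 60%: T_v = (π/4)·U² = (π/4)×0.24696² = 0.047899.
t = T_v·H_d²/c_v = 0.047899×6.3²/6 = 0.3169 years.

t ≈ 0.317 years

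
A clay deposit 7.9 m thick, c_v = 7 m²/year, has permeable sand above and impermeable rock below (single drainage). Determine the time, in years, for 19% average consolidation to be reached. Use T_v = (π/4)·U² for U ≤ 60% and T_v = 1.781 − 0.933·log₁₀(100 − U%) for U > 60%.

Drainage path length: H_d = H = 7.9 m (single drainage).
U ≤ 60%: T_v = (π/4)·U² = (π/4)×0.19² = 0.028353.
t = T_v·H_d²/c_v = 0.028353×7.9²/7 = 0.2528 years.

t ≈ 0.253 years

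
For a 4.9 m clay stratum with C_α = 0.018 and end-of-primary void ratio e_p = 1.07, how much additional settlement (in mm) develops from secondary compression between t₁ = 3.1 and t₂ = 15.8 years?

Secondary compression: S_s = C_α·H/(1+e_p)·log₁₀(t₂/t₁)
S_s = 0.018×4.9/(1+1.07)×log₁₀(15.8/3.1)
    = 0.04261 × 0.7073 = 0.03014 m

S_s ≈ 30.1 mm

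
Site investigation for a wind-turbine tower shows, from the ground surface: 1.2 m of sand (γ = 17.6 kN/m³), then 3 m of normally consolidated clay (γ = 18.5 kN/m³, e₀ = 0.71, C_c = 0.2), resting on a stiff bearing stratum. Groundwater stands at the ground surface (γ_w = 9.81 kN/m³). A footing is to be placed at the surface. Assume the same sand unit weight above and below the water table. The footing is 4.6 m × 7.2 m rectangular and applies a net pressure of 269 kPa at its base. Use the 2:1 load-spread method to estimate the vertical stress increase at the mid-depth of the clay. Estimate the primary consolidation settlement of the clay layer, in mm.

S_c ≈ 285 mm

Mid-depth of clay below the ground surface: z = 1.2 + 3/2 = 2.7 m.
Total vertical stress at mid-clay: σ_v = 17.6×1.2 + 18.5×1.5 = 48.87 kPa.
Pore pressure: u = 9.81×(2.7 − 0) = 26.487 kPa.
Initial effective stress: σ'_0 = σ_v − u = 48.87 − 26.487 = 22.383 kPa.
Stress increase at mid-clay by the 2:1 spreading method:
Δσ = qBL/((B+z)(L+z)) = 269×4.6×7.2/((4.6+2.7)(7.2+2.7)) = 123.28 kPa
Final effective stress: σ'_f = σ'_0 + Δσ = 22.383 + 123.28 = 145.66 kPa.
Normally consolidated clay, so the full stress increment lies on the virgin compression line:
S_c = C_c·H/(1+e₀)·log₁₀(σ'_f/σ'_0) = 0.2×3/(1+0.71)×log₁₀(145.66/22.383)
    = 0.35088 × 0.81342 = 0.2854 m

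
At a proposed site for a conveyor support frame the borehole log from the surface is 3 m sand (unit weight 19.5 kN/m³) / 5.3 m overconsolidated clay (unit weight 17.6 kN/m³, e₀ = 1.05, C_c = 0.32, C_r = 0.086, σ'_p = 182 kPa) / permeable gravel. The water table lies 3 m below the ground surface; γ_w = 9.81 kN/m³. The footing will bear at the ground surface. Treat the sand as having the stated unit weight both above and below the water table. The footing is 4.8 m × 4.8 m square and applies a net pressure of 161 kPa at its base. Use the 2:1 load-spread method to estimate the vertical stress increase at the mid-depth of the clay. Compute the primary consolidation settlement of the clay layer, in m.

Mid-depth of clay below the ground surface: z = 3 + 5.3/2 = 5.65 m.
Total vertical stress at mid-clay: σ_v = 19.5×3 + 17.6×2.65 = 105.14 kPa.
Pore pressure: u = 9.81×(5.65 − 3) = 25.997 kPa.
Initial effective stress: σ'_0 = σ_v − u = 105.14 − 25.997 = 79.143 kPa.
Stress increase at mid-clay by the 2:1 spreading method:
Δσ = qBL/((B+z)(L+z)) = 161×4.8×4.8/((4.8+5.65)(4.8+5.65)) = 33.968 kPa
Final effective stress: σ'_f = 79.143 + 33.968 = 113.11 kPa.
σ'_f = 113.11 ≤ σ'_p = 182 kPa, so the clay remains overconsolidated and only the recompression index applies:
S_c = C_r·H/(1+e₀)·log₁₀(σ'_f/σ'_0) = 0.086×5.3/2.05×log₁₀(113.11/79.143)
    = 0.22234 × 0.15509 = 0.03448 m

S_c ≈ 0.0345 m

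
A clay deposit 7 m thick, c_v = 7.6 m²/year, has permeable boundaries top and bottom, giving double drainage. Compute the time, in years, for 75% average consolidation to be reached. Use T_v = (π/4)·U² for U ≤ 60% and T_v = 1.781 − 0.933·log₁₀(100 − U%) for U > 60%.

Drainage path length: H_d = H/2 = 3.5 m (double drainage).
U > 60%: T_v = 1.781 − 0.933·log₁₀(100 − 75) = 0.47672.
t = T_v·H_d²/c_v = 0.47672×3.5²/7.6 = 0.7684 years.

t ≈ 0.768 years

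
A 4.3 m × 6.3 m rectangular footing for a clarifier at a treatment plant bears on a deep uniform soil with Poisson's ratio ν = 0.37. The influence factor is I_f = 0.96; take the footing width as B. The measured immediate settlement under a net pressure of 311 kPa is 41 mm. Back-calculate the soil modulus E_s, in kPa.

S_e = q·B·(1−ν²)/E_s · I_f  ⇒  E_s = q·B·(1−ν²)·I_f / S_e.
E_s = 311 × 4.3 × 0.8631 × 0.96 / 0.041 = 27030 kPa

E_s ≈ 27000 kPa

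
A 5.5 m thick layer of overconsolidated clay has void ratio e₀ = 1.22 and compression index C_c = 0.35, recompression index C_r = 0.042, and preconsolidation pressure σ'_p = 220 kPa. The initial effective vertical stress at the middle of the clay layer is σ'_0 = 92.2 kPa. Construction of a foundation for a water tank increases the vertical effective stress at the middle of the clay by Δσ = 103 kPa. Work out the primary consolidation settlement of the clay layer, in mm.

Final effective stress: σ'_f = 92.2 + 103 = 195.2 kPa.
σ'_f = 195.2 ≤ σ'_p = 220 kPa, so the clay remains overconsolidated and only the recompression index applies:
S_c = C_r·H/(1+e₀)·log₁₀(σ'_f/σ'_0) = 0.042×5.5/2.22×log₁₀(195.2/92.2)
    = 0.10406 × 0.32575 = 0.0339 m

S_c ≈ 33.9 mm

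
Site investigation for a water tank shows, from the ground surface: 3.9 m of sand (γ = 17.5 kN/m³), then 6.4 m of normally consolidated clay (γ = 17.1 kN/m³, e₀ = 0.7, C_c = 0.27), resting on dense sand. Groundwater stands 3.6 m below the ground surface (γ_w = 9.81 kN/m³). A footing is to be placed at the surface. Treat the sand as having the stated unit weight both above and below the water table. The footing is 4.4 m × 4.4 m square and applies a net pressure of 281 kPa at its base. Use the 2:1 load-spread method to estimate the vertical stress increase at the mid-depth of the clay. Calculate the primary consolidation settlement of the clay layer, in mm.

Mid-depth of clay below the ground surface: z = 3.9 + 6.4/2 = 7.1 m.
Total vertical stress at mid-clay: σ_v = 17.5×3.9 + 17.1×3.2 = 122.97 kPa.
Pore pressure: u = 9.81×(7.1 − 3.6) = 34.335 kPa.
Initial effective stress: σ'_0 = σ_v − u = 122.97 − 34.335 = 88.635 kPa.
Stress increase at mid-clay by the 2:1 spreading method:
Δσ = qBL/((B+z)(L+z)) = 281×4.4×4.4/((4.4+7.1)(4.4+7.1)) = 41.135 kPa
Final effective stress: σ'_f = σ'_0 + Δσ = 88.635 + 41.135 = 129.77 kPa.
Normally consolidated clay, so the full stress increment lies on the virgin compression line:
S_c = C_c·H/(1+e₀)·log₁₀(σ'_f/σ'_0) = 0.27×6.4/(1+0.7)×log₁₀(129.77/88.635)
    = 1.0165 × 0.16557 = 0.1683 m

S_c ≈ 168 mm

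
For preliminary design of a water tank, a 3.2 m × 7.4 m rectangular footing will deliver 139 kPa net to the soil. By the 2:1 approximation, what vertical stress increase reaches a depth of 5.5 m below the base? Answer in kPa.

Δσ_z ≈ 29.3 kPa

By the 2:1 method the load spreads at 1 horizontal : 2 vertical, so at depth z the loaded area has grown by z in each plan dimension:
Δσ = qBL/((B+z)(L+z)) = 139×3.2×7.4/((3.2+5.5)(7.4+5.5)) = 29.328 kPa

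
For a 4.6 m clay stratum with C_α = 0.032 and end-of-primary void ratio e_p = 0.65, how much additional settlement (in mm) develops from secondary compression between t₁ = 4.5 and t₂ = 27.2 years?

S_s ≈ 69.7 mm

Secondary compression: S_s = C_α·H/(1+e_p)·log₁₀(t₂/t₁)
S_s = 0.032×4.6/(1+0.65)×log₁₀(27.2/4.5)
    = 0.08921 × 0.7814 = 0.06971 m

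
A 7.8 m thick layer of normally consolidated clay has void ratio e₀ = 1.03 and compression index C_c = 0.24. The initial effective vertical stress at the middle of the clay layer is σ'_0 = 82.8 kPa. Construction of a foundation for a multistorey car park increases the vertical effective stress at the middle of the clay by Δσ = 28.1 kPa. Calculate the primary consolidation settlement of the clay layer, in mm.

Final effective stress: σ'_f = σ'_0 + Δσ = 82.8 + 28.1 = 110.9 kPa.
Normally consolidated clay, so the full stress increment lies on the virgin compression line:
S_c = C_c·H/(1+e₀)·log₁₀(σ'_f/σ'_0) = 0.24×7.8/(1+1.03)×log₁₀(110.9/82.8)
    = 0.92217 × 0.1269 = 0.117 m

S_c ≈ 117 mm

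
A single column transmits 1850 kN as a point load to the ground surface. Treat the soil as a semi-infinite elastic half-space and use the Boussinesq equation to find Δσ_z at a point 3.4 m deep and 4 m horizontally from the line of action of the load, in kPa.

Boussinesq vertical stress below a point load on an elastic half-space:
Δσ_z = 3P/(2πz²) · [1 + (r/z)²]^(−5/2)
r/z = 4/3.4 = 1.1765; [1+(r/z)²]^(−5/2) = 0.11395.
Δσ_z = 3×1850/(2π×3.4²) × 0.11395 = 76.411 × 0.11395 = 8.707 kPa

Δσ_z ≈ 8.71 kPa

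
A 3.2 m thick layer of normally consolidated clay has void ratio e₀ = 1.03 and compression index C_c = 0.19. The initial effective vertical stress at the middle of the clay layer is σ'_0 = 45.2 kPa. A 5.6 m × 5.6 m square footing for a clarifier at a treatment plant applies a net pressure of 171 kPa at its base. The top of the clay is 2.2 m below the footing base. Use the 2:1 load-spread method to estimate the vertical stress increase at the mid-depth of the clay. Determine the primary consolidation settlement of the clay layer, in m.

Mid-depth of clay below the footing base: z = 2.2 + 3.2/2 = 3.8 m.
Stress increase at mid-clay by the 2:1 spreading method:
Δσ = qBL/((B+z)(L+z)) = 171×5.6×5.6/((5.6+3.8)(5.6+3.8)) = 60.69 kPa
Final effective stress: σ'_f = σ'_0 + Δσ = 45.2 + 60.69 = 105.89 kPa.
Normally consolidated clay, so the full stress increment lies on the virgin compression line:
S_c = C_c·H/(1+e₀)·log₁₀(σ'_f/σ'_0) = 0.19×3.2/(1+1.03)×log₁₀(105.89/45.2)
    = 0.29951 × 0.36972 = 0.1107 m

S_c ≈ 0.111 m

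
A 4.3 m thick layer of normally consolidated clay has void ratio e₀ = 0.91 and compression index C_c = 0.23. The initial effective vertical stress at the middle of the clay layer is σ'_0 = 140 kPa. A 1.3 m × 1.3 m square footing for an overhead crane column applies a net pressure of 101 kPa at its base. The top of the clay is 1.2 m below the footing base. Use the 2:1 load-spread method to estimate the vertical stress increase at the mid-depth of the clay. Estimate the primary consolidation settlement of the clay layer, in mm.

S_c ≈ 12.3 mm

Mid-depth of clay below the footing base: z = 1.2 + 4.3/2 = 3.35 m.
Stress increase at mid-clay by the 2:1 spreading method:
Δσ = qBL/((B+z)(L+z)) = 101×1.3×1.3/((1.3+3.35)(1.3+3.35)) = 7.8941 kPa
Final effective stress: σ'_f = σ'_0 + Δσ = 140 + 7.8941 = 147.89 kPa.
Normally consolidated clay, so the full stress increment lies on the virgin compression line:
S_c = C_c·H/(1+e₀)·log₁₀(σ'_f/σ'_0) = 0.23×4.3/(1+0.91)×log₁₀(147.89/140)
    = 0.5178 × 0.023811 = 0.01233 m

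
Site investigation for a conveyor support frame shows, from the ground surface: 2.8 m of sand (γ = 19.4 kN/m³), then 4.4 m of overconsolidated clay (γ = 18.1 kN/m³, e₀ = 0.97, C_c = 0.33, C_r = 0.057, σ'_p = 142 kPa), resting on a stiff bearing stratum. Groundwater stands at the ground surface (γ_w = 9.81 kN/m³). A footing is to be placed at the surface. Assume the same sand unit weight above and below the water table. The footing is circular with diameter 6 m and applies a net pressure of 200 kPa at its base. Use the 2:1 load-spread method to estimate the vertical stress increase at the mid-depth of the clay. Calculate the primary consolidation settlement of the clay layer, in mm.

S_c ≈ 46.5 mm

Mid-depth of clay below the ground surface: z = 2.8 + 4.4/2 = 5 m.
Total vertical stress at mid-clay: σ_v = 19.4×2.8 + 18.1×2.2 = 94.14 kPa.
Pore pressure: u = 9.81×(5 − 0) = 49.05 kPa.
Initial effective stress: σ'_0 = σ_v − u = 94.14 − 49.05 = 45.09 kPa.
Stress increase at mid-clay by the 2:1 spreading method:
Δσ ≈ qD²/(D+z)² = 200×6²/(6+5)² = 59.504 kPa
Final effective stress: σ'_f = 45.09 + 59.504 = 104.59 kPa.
σ'_f = 104.59 ≤ σ'_p = 142 kPa, so the clay remains overconsolidated and only the recompression index applies:
S_c = C_r·H/(1+e₀)·log₁₀(σ'_f/σ'_0) = 0.057×4.4/1.97×log₁₀(104.59/45.09)
    = 0.12731 × 0.36541 = 0.04652 m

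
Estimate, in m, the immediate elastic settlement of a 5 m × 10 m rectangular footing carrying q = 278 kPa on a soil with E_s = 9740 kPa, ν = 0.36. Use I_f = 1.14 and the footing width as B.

Immediate (elastic) settlement: S_e = q·B·(1−ν²)/E_s · I_f.
S_e = 278 × 5 × (1 − 0.36²) / 9740 × 1.14
    = 278 × 5 × 0.8704 / 9740 × 1.14
    = 0.1416 m

S_e ≈ 0.142 m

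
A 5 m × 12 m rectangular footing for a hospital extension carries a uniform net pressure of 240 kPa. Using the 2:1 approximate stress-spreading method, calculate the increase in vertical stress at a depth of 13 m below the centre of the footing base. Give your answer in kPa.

Δσ_z ≈ 32 kPa

By the 2:1 method the load spreads at 1 horizontal : 2 vertical, so at depth z the loaded area has grown by z in each plan dimension:
Δσ = qBL/((B+z)(L+z)) = 240×5×12/((5+13)(12+13)) = 32 kPa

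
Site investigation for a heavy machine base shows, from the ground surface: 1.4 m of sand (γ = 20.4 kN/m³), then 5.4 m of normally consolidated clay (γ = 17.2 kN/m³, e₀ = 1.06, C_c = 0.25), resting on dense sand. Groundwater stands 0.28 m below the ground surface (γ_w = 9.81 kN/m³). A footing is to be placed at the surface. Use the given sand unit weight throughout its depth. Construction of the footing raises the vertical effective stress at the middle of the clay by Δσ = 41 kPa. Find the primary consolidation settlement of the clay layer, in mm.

S_c ≈ 210 mm

Mid-depth of clay below the ground surface: z = 1.4 + 5.4/2 = 4.1 m.
Total vertical stress at mid-clay: σ_v = 20.4×1.4 + 17.2×2.7 = 75 kPa.
Pore pressure: u = 9.81×(4.1 − 0.28) = 37.474 kPa.
Initial effective stress: σ'_0 = σ_v − u = 75 − 37.474 = 37.526 kPa.
Final effective stress: σ'_f = σ'_0 + Δσ = 37.526 + 41 = 78.526 kPa.
Normally consolidated clay, so the full stress increment lies on the virgin compression line:
S_c = C_c·H/(1+e₀)·log₁₀(σ'_f/σ'_0) = 0.25×5.4/(1+1.06)×log₁₀(78.526/37.526)
    = 0.65534 × 0.32068 = 0.2102 m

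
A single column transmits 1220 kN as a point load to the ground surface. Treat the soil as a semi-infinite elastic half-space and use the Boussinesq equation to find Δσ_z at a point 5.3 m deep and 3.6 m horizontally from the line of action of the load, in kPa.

Boussinesq vertical stress below a point load on an elastic half-space:
Δσ_z = 3P/(2πz²) · [1 + (r/z)²]^(−5/2)
r/z = 3.6/5.3 = 0.67925; [1+(r/z)²]^(−5/2) = 0.38734.
Δσ_z = 3×1220/(2π×5.3²) × 0.38734 = 20.737 × 0.38734 = 8.032 kPa

Δσ_z ≈ 8.03 kPa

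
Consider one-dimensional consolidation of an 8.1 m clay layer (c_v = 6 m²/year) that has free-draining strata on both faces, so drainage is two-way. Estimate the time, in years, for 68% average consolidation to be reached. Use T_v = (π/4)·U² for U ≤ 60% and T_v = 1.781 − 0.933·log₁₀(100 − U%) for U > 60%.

t ≈ 1.03 years

Drainage path length: H_d = H/2 = 4.05 m (double drainage).
U > 60%: T_v = 1.781 − 0.933·log₁₀(100 − 68) = 0.3767.
t = T_v·H_d²/c_v = 0.3767×4.05²/6 = 1.03 years.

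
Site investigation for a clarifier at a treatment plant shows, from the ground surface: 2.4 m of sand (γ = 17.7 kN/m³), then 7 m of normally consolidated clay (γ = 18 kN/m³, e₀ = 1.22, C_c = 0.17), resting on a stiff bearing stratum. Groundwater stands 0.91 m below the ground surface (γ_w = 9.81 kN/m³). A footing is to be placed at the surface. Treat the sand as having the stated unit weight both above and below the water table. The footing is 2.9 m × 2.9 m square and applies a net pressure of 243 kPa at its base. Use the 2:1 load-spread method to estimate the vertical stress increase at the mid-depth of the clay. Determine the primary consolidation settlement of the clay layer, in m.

S_c ≈ 0.0892 m

Mid-depth of clay below the ground surface: z = 2.4 + 7/2 = 5.9 m.
Total vertical stress at mid-clay: σ_v = 17.7×2.4 + 18×3.5 = 105.48 kPa.
Pore pressure: u = 9.81×(5.9 − 0.91) = 48.952 kPa.
Initial effective stress: σ'_0 = σ_v − u = 105.48 − 48.952 = 56.528 kPa.
Stress increase at mid-clay by the 2:1 spreading method:
Δσ = qBL/((B+z)(L+z)) = 243×2.9×2.9/((2.9+5.9)(2.9+5.9)) = 26.39 kPa
Final effective stress: σ'_f = σ'_0 + Δσ = 56.528 + 26.39 = 82.918 kPa.
Normally consolidated clay, so the full stress increment lies on the virgin compression line:
S_c = C_c·H/(1+e₀)·log₁₀(σ'_f/σ'_0) = 0.17×7/(1+1.22)×log₁₀(82.918/56.528)
    = 0.53604 × 0.16639 = 0.08919 m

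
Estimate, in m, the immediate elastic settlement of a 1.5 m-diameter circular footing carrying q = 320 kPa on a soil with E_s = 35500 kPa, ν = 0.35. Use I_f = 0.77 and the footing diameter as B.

S_e ≈ 0.00914 m

Immediate (elastic) settlement: S_e = q·B·(1−ν²)/E_s · I_f.
S_e = 320 × 1.5 × (1 − 0.35²) / 35500 × 0.77
    = 320 × 1.5 × 0.8775 / 35500 × 0.77
    = 0.009136 m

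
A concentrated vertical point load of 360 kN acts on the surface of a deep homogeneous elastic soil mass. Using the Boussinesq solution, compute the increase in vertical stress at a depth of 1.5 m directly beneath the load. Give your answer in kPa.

Δσ_z ≈ 76.4 kPa

Boussinesq vertical stress below a point load on an elastic half-space:
Δσ_z = 3P/(2πz²) · [1 + (r/z)²]^(−5/2)
r/z = 0/1.5 = 0; [1+(r/z)²]^(−5/2) = 1.
Δσ_z = 3×360/(2π×1.5²) × 1 = 76.394 × 1 = 76.39 kPa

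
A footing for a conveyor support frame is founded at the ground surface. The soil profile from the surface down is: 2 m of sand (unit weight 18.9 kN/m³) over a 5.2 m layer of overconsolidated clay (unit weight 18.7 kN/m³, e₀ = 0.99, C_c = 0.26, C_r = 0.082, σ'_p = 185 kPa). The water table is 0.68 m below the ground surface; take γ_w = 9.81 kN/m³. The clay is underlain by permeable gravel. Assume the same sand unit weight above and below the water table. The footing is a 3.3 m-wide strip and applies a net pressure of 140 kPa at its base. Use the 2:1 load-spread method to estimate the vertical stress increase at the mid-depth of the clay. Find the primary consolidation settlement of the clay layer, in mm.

Mid-depth of clay below the ground surface: z = 2 + 5.2/2 = 4.6 m.
Total vertical stress at mid-clay: σ_v = 18.9×2 + 18.7×2.6 = 86.42 kPa.
Pore pressure: u = 9.81×(4.6 − 0.68) = 38.455 kPa.
Initial effective stress: σ'_0 = σ_v − u = 86.42 − 38.455 = 47.965 kPa.
Stress increase at mid-clay by the 2:1 spreading method:
Δσ = qB/(B+z) = 140×3.3/(3.3+4.6) = 58.481 kPa
Final effective stress: σ'_f = 47.965 + 58.481 = 106.45 kPa.
σ'_f = 106.45 ≤ σ'_p = 185 kPa, so the clay remains overconsolidated and only the recompression index applies:
S_c = C_r·H/(1+e₀)·log₁₀(σ'_f/σ'_0) = 0.082×5.2/1.99×log₁₀(106.45/47.965)
    = 0.21427 × 0.34622 = 0.07419 m

S_c ≈ 74.2 mm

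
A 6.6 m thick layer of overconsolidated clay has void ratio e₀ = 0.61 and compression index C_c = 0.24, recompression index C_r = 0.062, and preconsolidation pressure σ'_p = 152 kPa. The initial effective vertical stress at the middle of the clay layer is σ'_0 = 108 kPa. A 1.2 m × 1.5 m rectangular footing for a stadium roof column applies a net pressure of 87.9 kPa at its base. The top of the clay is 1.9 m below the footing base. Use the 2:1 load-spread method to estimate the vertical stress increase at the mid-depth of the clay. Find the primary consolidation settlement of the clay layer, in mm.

Mid-depth of clay below the footing base: z = 1.9 + 6.6/2 = 5.2 m.
Stress increase at mid-clay by the 2:1 spreading method:
Δσ = qBL/((B+z)(L+z)) = 87.9×1.2×1.5/((1.2+5.2)(1.5+5.2)) = 3.6898 kPa
Final effective stress: σ'_f = 108 + 3.6898 = 111.69 kPa.
σ'_f = 111.69 ≤ σ'_p = 152 kPa, so the clay remains overconsolidated and only the recompression index applies:
S_c = C_r·H/(1+e₀)·log₁₀(σ'_f/σ'_0) = 0.062×6.6/1.61×log₁₀(111.69/108)
    = 0.25416 × 0.014591 = 0.003708 m

S_c ≈ 3.71 mm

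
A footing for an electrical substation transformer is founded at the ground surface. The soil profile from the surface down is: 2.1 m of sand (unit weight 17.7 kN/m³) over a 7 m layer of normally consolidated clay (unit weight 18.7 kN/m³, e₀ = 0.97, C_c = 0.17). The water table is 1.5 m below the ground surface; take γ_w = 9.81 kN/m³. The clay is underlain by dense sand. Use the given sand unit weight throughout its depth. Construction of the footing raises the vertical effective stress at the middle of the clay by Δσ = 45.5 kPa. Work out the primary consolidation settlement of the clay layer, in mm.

S_c ≈ 144 mm

Mid-depth of clay below the ground surface: z = 2.1 + 7/2 = 5.6 m.
Total vertical stress at mid-clay: σ_v = 17.7×2.1 + 18.7×3.5 = 102.62 kPa.
Pore pressure: u = 9.81×(5.6 − 1.5) = 40.221 kPa.
Initial effective stress: σ'_0 = σ_v − u = 102.62 − 40.221 = 62.399 kPa.
Final effective stress: σ'_f = σ'_0 + Δσ = 62.399 + 45.5 = 107.9 kPa.
Normally consolidated clay, so the full stress increment lies on the virgin compression line:
S_c = C_c·H/(1+e₀)·log₁₀(σ'_f/σ'_0) = 0.17×7/(1+0.97)×log₁₀(107.9/62.399)
    = 0.60406 × 0.23784 = 0.1437 m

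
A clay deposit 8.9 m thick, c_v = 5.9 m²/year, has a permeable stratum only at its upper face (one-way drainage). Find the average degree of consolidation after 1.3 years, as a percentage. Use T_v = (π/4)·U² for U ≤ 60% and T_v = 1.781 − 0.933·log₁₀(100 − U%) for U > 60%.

U ≈ 35.1 %

Drainage path length: H_d = H = 8.9 m (single drainage).
T_v = c_v·t/H_d² = 5.9×1.3/8.9² = 0.096831.
T_v = 0.096831 corresponds to the U ≤ 60% branch:
U = √(4T_v/π) = 0.3511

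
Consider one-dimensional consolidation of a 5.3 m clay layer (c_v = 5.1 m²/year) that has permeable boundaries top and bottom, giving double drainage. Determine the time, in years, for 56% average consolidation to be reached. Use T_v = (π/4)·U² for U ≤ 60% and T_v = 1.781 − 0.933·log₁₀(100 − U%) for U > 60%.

t ≈ 0.339 years

Drainage path length: H_d = H/2 = 2.65 m (double drainage).
U ≤ 60%: T_v = (π/4)·U² = (π/4)×0.56² = 0.2463.
t = T_v·H_d²/c_v = 0.2463×2.65²/5.1 = 0.3391 years.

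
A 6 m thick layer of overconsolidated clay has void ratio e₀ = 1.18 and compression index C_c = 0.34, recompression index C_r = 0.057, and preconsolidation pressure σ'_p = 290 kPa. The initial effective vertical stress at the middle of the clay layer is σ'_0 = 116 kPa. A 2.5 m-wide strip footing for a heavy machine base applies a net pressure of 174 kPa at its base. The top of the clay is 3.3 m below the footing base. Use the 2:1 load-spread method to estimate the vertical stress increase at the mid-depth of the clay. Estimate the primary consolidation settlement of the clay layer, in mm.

Mid-depth of clay below the footing base: z = 3.3 + 6/2 = 6.3 m.
Stress increase at mid-clay by the 2:1 spreading method:
Δσ = qB/(B+z) = 174×2.5/(2.5+6.3) = 49.432 kPa
Final effective stress: σ'_f = 116 + 49.432 = 165.43 kPa.
σ'_f = 165.43 ≤ σ'_p = 290 kPa, so the clay remains overconsolidated and only the recompression index applies:
S_c = C_r·H/(1+e₀)·log₁₀(σ'_f/σ'_0) = 0.057×6/2.18×log₁₀(165.43/116)
    = 0.15688 × 0.15416 = 0.02418 m

S_c ≈ 24.2 mm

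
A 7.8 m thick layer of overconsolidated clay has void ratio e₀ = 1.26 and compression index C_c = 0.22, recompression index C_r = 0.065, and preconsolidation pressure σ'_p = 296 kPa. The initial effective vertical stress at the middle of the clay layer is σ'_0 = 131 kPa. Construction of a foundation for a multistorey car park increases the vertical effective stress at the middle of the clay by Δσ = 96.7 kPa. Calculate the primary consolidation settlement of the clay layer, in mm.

Final effective stress: σ'_f = 131 + 96.7 = 227.7 kPa.
σ'_f = 227.7 ≤ σ'_p = 296 kPa, so the clay remains overconsolidated and only the recompression index applies:
S_c = C_r·H/(1+e₀)·log₁₀(σ'_f/σ'_0) = 0.065×7.8/2.26×log₁₀(227.7/131)
    = 0.22433 × 0.24009 = 0.05386 m

S_c ≈ 53.9 mm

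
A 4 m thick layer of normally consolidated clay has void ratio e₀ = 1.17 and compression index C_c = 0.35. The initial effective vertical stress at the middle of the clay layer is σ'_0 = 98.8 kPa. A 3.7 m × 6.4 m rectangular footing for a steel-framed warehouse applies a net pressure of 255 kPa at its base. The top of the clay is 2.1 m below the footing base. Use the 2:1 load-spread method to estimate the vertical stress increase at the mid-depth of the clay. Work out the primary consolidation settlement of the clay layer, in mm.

Mid-depth of clay below the footing base: z = 2.1 + 4/2 = 4.1 m.
Stress increase at mid-clay by the 2:1 spreading method:
Δσ = qBL/((B+z)(L+z)) = 255×3.7×6.4/((3.7+4.1)(6.4+4.1)) = 73.729 kPa
Final effective stress: σ'_f = σ'_0 + Δσ = 98.8 + 73.729 = 172.53 kPa.
Normally consolidated clay, so the full stress increment lies on the virgin compression line:
S_c = C_c·H/(1+e₀)·log₁₀(σ'_f/σ'_0) = 0.35×4/(1+1.17)×log₁₀(172.53/98.8)
    = 0.64516 × 0.24211 = 0.1562 m

S_c ≈ 156 mm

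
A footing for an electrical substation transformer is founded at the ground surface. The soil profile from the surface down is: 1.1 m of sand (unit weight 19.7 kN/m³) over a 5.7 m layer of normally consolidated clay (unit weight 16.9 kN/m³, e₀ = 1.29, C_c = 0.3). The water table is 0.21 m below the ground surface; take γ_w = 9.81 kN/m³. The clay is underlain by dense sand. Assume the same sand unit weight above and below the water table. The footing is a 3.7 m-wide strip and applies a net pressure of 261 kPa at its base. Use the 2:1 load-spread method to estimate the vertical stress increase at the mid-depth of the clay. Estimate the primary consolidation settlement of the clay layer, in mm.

Mid-depth of clay below the ground surface: z = 1.1 + 5.7/2 = 3.95 m.
Total vertical stress at mid-clay: σ_v = 19.7×1.1 + 16.9×2.85 = 69.835 kPa.
Pore pressure: u = 9.81×(3.95 − 0.21) = 36.689 kPa.
Initial effective stress: σ'_0 = σ_v − u = 69.835 − 36.689 = 33.146 kPa.
Stress increase at mid-clay by the 2:1 spreading method:
Δσ = qB/(B+z) = 261×3.7/(3.7+3.95) = 126.24 kPa
Final effective stress: σ'_f = σ'_0 + Δσ = 33.146 + 126.24 = 159.39 kPa.
Normally consolidated clay, so the full stress increment lies on the virgin compression line:
S_c = C_c·H/(1+e₀)·log₁₀(σ'_f/σ'_0) = 0.3×5.7/(1+1.29)×log₁₀(159.39/33.146)
    = 0.74672 × 0.68203 = 0.5093 m

S_c ≈ 509 mm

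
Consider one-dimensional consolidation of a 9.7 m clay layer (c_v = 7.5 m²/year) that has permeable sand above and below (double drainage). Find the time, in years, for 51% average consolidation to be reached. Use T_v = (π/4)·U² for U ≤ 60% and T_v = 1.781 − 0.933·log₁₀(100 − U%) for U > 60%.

Drainage path length: H_d = H/2 = 4.85 m (double drainage).
U ≤ 60%: T_v = (π/4)·U² = (π/4)×0.51² = 0.20428.
t = T_v·H_d²/c_v = 0.20428×4.85²/7.5 = 0.6407 years.

t ≈ 0.641 years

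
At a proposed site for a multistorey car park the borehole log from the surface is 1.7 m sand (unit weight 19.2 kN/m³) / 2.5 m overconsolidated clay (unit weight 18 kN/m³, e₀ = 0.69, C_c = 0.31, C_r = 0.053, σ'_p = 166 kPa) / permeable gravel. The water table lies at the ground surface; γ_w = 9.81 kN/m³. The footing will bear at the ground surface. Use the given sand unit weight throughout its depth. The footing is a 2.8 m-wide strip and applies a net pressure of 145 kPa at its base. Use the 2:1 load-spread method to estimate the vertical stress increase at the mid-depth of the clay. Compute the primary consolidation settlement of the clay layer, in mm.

S_c ≈ 44.5 mm

Mid-depth of clay below the ground surface: z = 1.7 + 2.5/2 = 2.95 m.
Total vertical stress at mid-clay: σ_v = 19.2×1.7 + 18×1.25 = 55.14 kPa.
Pore pressure: u = 9.81×(2.95 − 0) = 28.94 kPa.
Initial effective stress: σ'_0 = σ_v − u = 55.14 − 28.94 = 26.2 kPa.
Stress increase at mid-clay by the 2:1 spreading method:
Δσ = qB/(B+z) = 145×2.8/(2.8+2.95) = 70.609 kPa
Final effective stress: σ'_f = 26.2 + 70.609 = 96.809 kPa.
σ'_f = 96.809 ≤ σ'_p = 166 kPa, so the clay remains overconsolidated and only the recompression index applies:
S_c = C_r·H/(1+e₀)·log₁₀(σ'_f/σ'_0) = 0.053×2.5/1.69×log₁₀(96.809/26.2)
    = 0.078403 × 0.56761 = 0.0445 m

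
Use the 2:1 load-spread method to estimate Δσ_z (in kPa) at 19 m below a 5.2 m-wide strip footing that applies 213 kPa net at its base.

By the 2:1 method the load spreads at 1 horizontal : 2 vertical, so at depth z the loaded area has grown by z in each plan dimension:
Δσ = qB/(B+z) = 213×5.2/(5.2+19) = 45.769 kPa

Δσ_z ≈ 45.8 kPa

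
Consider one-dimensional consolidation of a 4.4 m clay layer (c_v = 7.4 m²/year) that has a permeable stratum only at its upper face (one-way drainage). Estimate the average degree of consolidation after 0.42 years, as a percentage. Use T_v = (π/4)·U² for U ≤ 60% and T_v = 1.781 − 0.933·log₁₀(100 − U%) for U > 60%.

U ≈ 45.2 %

Drainage path length: H_d = H = 4.4 m (single drainage).
T_v = c_v·t/H_d² = 7.4×0.42/4.4² = 0.16054.
T_v = 0.16054 corresponds to the U ≤ 60% branch:
U = √(4T_v/π) = 0.4521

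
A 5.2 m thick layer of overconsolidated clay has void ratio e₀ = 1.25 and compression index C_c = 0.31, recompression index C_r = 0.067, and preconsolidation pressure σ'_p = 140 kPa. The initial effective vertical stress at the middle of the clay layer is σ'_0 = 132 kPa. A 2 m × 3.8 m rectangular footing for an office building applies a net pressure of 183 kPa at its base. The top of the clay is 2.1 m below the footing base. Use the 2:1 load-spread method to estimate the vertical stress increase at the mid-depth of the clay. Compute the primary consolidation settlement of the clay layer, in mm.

Mid-depth of clay below the footing base: z = 2.1 + 5.2/2 = 4.7 m.
Stress increase at mid-clay by the 2:1 spreading method:
Δσ = qBL/((B+z)(L+z)) = 183×2×3.8/((2+4.7)(3.8+4.7)) = 24.421 kPa
Final effective stress: σ'_f = 132 + 24.421 = 156.42 kPa.
σ'_f = 156.42 > σ'_p = 140 kPa, so the stress path crosses the preconsolidation pressure — recompression up to σ'_p, then virgin compression beyond:
S_c = H/(1+e₀)·[C_r·log₁₀(σ'_p/σ'_0) + C_c·log₁₀(σ'_f/σ'_p)]
    = 5.2/2.25 × [0.067×log₁₀(140/132) + 0.31×log₁₀(156.42/140)]
    = 2.3111 × [0.0017121 + 0.014931] = 0.03846 m

S_c ≈ 38.5 mm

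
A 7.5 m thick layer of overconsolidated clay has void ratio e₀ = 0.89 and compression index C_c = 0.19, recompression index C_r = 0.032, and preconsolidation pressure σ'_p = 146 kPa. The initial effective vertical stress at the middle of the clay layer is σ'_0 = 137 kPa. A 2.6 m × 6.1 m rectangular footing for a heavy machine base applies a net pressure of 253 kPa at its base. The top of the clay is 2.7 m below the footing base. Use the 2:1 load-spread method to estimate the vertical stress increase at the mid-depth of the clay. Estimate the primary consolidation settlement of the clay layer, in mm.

Mid-depth of clay below the footing base: z = 2.7 + 7.5/2 = 6.45 m.
Stress increase at mid-clay by the 2:1 spreading method:
Δσ = qBL/((B+z)(L+z)) = 253×2.6×6.1/((2.6+6.45)(6.1+6.45)) = 35.329 kPa
Final effective stress: σ'_f = 137 + 35.329 = 172.33 kPa.
σ'_f = 172.33 > σ'_p = 146 kPa, so the stress path crosses the preconsolidation pressure — recompression up to σ'_p, then virgin compression beyond:
S_c = H/(1+e₀)·[C_r·log₁₀(σ'_p/σ'_0) + C_c·log₁₀(σ'_f/σ'_p)]
    = 7.5/1.89 × [0.032×log₁₀(146/137) + 0.19×log₁₀(172.33/146)]
    = 3.9683 × [0.00088423 + 0.013682] = 0.0578 m

S_c ≈ 57.8 mm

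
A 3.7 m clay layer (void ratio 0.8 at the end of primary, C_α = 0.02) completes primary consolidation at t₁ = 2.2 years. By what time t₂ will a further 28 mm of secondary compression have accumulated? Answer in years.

S_s = C_α·H/(1+e_p)·log₁₀(t₂/t₁) ⇒ log₁₀(t₂/t₁) = S_s·(1+e_p)/(C_α·H).
log₁₀(t₂/t₁) = 0.028 × (1+0.8) / (0.02×3.7) = 0.6811
t₂ = t₁ × 10^0.6811 = 2.2 × 4.798 = 10.56 years

t₂ ≈ 10.6 years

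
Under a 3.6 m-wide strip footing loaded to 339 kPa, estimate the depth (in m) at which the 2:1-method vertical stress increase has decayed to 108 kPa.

2:1 spreading — at depth z the loaded area has grown by z in each plan dimension:
qB/(B+z) = Δσ_z ⇒ z = qB/Δσ_z − B = 339×3.6/108 − 3.6 = 7.7 m

z ≈ 7.7 m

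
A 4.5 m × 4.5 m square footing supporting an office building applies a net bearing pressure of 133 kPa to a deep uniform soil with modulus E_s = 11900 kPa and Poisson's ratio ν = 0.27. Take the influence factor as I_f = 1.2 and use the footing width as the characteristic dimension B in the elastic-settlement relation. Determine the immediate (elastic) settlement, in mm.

S_e ≈ 56 mm

Immediate (elastic) settlement: S_e = q·B·(1−ν²)/E_s · I_f.
S_e = 133 × 4.5 × (1 − 0.27²) / 11900 × 1.2
    = 133 × 4.5 × 0.9271 / 11900 × 1.2
    = 0.05595 m = 55.95 mm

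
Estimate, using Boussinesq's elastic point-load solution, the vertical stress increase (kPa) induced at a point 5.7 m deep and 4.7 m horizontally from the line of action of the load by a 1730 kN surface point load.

Δσ_z ≈ 6.95 kPa

Boussinesq vertical stress below a point load on an elastic half-space:
Δσ_z = 3P/(2πz²) · [1 + (r/z)²]^(−5/2)
r/z = 4.7/5.7 = 0.82456; [1+(r/z)²]^(−5/2) = 0.27339.
Δσ_z = 3×1730/(2π×5.7²) × 0.27339 = 25.424 × 0.27339 = 6.951 kPa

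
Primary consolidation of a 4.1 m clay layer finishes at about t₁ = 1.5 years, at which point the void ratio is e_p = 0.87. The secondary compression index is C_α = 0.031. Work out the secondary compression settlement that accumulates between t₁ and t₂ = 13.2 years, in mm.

Secondary compression: S_s = C_α·H/(1+e_p)·log₁₀(t₂/t₁)
S_s = 0.031×4.1/(1+0.87)×log₁₀(13.2/1.5)
    = 0.06797 × 0.9445 = 0.06419 m

S_s ≈ 64.2 mm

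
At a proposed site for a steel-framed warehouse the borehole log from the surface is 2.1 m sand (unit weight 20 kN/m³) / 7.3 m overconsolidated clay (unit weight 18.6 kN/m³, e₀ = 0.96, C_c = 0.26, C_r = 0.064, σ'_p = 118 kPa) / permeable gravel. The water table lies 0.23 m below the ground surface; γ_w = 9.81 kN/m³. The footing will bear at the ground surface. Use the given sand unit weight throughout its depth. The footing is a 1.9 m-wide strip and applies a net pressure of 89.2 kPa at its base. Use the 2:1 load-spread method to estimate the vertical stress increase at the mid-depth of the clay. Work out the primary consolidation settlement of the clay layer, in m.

S_c ≈ 0.0346 m

Mid-depth of clay below the ground surface: z = 2.1 + 7.3/2 = 5.75 m.
Total vertical stress at mid-clay: σ_v = 20×2.1 + 18.6×3.65 = 109.89 kPa.
Pore pressure: u = 9.81×(5.75 − 0.23) = 54.151 kPa.
Initial effective stress: σ'_0 = σ_v − u = 109.89 − 54.151 = 55.739 kPa.
Stress increase at mid-clay by the 2:1 spreading method:
Δσ = qB/(B+z) = 89.2×1.9/(1.9+5.75) = 22.154 kPa
Final effective stress: σ'_f = 55.739 + 22.154 = 77.893 kPa.
σ'_f = 77.893 ≤ σ'_p = 118 kPa, so the clay remains overconsolidated and only the recompression index applies:
S_c = C_r·H/(1+e₀)·log₁₀(σ'_f/σ'_0) = 0.064×7.3/1.96×log₁₀(77.893/55.739)
    = 0.23837 × 0.14534 = 0.03464 m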